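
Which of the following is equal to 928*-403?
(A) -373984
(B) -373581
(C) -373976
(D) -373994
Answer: A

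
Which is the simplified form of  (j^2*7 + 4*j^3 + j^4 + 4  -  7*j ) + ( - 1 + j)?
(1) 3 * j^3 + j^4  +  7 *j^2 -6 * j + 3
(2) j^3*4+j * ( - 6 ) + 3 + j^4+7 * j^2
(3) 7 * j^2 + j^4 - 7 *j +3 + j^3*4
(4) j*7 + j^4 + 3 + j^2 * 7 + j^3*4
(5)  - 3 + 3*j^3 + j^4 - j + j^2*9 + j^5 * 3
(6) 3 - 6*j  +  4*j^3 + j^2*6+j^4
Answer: 2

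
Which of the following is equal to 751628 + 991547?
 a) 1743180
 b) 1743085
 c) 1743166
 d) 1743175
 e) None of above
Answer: d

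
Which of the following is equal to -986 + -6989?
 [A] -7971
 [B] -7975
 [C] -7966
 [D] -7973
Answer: B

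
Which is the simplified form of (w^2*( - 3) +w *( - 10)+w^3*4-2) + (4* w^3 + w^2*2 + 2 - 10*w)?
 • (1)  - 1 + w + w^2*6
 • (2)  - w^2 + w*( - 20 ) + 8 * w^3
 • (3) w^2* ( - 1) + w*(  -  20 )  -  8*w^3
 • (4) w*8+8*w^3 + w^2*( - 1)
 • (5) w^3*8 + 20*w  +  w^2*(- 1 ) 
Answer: 2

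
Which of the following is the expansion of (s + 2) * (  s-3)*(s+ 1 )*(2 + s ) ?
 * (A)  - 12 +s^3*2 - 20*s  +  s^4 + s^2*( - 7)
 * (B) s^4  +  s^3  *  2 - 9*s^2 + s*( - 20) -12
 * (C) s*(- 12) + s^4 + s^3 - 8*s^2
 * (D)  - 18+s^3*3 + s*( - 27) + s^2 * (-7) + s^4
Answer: A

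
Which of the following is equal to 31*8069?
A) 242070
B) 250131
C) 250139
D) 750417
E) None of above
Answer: C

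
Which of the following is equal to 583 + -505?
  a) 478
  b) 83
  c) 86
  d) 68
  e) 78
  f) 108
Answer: e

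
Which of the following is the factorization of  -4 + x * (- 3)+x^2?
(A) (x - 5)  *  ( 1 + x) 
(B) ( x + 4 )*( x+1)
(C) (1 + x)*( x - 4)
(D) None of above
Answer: C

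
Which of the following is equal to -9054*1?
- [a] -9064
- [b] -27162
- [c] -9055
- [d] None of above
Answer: d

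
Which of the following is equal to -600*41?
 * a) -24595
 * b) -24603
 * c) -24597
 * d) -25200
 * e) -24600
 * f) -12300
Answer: e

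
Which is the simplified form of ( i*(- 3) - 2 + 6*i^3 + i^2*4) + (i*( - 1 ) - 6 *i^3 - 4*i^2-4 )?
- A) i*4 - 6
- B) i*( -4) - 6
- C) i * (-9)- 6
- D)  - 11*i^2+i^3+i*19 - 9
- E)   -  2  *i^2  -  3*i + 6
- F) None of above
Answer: B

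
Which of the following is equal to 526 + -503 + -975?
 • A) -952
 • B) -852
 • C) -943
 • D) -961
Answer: A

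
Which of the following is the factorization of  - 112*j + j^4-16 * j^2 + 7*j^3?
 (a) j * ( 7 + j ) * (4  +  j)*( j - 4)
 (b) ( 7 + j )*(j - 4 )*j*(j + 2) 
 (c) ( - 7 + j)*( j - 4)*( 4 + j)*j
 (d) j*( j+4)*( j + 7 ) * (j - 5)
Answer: a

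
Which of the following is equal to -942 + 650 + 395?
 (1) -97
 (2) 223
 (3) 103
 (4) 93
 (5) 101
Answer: 3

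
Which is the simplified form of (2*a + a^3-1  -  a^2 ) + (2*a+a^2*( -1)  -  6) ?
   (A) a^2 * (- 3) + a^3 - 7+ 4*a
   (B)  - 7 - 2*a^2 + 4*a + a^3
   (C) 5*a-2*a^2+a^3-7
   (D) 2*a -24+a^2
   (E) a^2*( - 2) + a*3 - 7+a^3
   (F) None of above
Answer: B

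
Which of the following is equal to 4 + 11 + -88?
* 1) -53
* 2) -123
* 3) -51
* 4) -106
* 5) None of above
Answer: 5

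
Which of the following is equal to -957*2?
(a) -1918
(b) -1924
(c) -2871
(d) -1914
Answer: d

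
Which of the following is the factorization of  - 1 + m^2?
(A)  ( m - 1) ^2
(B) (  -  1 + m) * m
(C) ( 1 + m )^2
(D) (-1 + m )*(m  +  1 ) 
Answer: D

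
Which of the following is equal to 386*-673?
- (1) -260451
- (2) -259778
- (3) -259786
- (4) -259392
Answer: 2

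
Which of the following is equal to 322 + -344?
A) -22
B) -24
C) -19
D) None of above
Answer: A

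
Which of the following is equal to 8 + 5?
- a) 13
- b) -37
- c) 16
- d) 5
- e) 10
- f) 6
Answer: a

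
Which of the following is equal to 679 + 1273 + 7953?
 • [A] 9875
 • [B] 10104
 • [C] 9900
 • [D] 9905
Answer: D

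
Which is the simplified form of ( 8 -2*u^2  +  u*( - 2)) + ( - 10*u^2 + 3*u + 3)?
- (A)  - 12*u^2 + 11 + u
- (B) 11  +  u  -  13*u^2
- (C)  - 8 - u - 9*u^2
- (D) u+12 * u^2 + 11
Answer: A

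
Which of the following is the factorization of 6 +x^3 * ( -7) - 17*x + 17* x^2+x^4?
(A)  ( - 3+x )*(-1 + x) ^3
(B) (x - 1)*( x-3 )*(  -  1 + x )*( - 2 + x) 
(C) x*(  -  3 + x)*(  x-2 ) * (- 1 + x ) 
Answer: B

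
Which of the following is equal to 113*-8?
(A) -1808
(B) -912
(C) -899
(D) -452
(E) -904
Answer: E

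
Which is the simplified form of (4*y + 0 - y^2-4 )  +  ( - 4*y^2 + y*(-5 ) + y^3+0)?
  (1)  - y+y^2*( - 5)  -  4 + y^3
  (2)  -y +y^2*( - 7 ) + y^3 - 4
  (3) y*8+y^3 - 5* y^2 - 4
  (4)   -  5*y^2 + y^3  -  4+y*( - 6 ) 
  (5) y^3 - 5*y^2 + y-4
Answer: 1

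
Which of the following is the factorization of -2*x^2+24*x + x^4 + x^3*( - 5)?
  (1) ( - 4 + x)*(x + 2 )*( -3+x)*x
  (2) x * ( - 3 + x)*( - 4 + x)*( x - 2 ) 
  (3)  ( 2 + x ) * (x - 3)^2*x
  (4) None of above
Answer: 1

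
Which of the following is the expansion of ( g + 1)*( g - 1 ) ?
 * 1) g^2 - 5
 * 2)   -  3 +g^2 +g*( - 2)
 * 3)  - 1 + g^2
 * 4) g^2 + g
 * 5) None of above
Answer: 3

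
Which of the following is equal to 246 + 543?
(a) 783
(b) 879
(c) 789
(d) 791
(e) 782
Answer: c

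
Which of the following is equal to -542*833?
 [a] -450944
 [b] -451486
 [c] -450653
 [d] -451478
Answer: b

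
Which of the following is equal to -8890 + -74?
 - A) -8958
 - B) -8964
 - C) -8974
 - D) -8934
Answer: B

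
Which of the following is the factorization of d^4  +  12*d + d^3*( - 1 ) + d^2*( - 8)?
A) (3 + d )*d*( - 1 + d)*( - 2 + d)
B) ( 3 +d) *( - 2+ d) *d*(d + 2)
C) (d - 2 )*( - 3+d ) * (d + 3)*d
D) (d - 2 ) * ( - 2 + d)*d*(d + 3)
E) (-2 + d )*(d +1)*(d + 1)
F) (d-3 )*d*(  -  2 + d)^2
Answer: D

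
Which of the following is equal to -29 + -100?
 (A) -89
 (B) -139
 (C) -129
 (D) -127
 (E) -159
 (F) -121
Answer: C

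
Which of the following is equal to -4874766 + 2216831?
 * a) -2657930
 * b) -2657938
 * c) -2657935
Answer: c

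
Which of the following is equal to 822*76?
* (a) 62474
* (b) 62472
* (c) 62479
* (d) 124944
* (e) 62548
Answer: b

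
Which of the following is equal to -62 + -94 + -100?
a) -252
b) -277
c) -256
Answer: c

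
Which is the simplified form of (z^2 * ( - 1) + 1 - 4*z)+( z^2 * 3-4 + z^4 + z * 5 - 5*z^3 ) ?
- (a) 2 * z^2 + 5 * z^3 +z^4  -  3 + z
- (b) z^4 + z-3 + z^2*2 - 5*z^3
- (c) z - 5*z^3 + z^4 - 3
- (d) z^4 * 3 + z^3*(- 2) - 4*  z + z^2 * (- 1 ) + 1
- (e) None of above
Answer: b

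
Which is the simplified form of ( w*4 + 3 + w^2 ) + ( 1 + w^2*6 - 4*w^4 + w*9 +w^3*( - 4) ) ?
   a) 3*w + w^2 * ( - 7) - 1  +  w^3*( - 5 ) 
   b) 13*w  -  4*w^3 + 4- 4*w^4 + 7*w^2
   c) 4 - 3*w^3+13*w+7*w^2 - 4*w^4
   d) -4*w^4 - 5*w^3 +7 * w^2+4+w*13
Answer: b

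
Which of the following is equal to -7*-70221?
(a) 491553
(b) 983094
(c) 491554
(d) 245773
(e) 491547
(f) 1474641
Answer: e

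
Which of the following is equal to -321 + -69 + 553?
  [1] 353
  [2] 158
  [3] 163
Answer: 3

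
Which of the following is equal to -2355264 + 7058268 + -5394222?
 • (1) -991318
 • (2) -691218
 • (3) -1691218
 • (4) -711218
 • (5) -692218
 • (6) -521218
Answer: 2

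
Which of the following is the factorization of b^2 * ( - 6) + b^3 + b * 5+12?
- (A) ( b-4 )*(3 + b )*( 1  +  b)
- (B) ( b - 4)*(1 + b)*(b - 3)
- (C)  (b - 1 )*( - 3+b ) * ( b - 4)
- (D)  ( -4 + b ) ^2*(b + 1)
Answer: B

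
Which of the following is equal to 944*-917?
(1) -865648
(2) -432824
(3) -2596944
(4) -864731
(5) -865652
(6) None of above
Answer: 1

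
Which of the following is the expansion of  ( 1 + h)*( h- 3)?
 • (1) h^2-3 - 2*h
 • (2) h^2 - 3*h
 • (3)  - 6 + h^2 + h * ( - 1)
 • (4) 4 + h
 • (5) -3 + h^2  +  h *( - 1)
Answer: 1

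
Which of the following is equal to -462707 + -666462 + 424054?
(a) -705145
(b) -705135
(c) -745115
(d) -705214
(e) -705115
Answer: e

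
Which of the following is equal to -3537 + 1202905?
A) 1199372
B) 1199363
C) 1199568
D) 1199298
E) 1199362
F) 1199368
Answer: F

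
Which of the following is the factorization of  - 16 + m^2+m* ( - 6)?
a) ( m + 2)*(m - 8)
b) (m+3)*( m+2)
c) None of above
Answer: a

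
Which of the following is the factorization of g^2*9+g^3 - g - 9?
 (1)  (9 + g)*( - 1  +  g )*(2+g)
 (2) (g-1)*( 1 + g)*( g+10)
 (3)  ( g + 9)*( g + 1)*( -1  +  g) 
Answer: 3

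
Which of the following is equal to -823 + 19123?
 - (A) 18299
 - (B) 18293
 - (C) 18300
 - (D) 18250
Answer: C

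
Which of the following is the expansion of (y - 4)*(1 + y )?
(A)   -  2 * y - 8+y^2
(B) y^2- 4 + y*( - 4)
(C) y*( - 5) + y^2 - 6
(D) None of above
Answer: D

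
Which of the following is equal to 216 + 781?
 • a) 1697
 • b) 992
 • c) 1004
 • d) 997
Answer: d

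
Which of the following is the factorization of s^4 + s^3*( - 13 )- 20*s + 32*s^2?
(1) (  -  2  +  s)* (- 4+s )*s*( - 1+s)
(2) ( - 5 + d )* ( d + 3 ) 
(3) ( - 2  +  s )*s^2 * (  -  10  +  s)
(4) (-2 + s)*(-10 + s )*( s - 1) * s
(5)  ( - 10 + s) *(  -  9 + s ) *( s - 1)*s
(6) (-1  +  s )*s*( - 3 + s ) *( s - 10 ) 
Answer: 4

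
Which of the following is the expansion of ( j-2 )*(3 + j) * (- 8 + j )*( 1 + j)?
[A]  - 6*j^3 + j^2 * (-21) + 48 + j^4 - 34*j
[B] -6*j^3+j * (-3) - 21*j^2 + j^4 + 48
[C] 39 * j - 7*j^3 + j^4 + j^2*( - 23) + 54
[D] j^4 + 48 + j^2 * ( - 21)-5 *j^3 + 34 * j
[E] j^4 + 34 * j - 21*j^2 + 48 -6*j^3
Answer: E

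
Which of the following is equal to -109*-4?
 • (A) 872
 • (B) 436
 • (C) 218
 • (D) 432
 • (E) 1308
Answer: B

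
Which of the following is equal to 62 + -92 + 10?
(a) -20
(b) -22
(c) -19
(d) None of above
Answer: a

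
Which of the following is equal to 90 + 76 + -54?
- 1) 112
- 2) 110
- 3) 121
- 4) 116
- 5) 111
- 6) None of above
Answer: 1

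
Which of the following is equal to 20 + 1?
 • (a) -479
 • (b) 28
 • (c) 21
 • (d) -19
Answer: c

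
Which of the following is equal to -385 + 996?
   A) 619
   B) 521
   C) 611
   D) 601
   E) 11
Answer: C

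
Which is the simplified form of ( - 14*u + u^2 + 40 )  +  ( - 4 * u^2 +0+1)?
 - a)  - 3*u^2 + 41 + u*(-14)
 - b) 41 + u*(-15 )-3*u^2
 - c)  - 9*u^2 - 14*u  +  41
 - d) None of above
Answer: a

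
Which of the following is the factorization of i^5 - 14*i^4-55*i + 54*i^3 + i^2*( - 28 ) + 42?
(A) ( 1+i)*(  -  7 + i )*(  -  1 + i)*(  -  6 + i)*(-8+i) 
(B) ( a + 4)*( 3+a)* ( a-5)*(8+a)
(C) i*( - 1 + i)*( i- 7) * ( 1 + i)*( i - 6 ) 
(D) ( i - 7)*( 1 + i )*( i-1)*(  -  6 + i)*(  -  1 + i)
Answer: D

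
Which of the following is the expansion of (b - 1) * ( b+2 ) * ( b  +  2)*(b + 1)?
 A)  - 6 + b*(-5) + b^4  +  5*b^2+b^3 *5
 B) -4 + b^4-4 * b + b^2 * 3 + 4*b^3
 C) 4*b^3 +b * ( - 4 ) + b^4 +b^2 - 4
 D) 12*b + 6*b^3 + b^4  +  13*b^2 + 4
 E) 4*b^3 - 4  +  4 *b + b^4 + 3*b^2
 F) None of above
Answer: B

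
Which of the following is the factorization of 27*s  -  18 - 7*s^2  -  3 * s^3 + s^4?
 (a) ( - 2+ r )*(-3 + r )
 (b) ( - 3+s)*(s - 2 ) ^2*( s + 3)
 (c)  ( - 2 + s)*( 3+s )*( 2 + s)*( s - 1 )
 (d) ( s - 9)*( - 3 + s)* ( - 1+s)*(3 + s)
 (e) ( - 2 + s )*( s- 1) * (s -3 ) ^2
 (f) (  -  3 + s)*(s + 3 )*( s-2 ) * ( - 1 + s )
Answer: f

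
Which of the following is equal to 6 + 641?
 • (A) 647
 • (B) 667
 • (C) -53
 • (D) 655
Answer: A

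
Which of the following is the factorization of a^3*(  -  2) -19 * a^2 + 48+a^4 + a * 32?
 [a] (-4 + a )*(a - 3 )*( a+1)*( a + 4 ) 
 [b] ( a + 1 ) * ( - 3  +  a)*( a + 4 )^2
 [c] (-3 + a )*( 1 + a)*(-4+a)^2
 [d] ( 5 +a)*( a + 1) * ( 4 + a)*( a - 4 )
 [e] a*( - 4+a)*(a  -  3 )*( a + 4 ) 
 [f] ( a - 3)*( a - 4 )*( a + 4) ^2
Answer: a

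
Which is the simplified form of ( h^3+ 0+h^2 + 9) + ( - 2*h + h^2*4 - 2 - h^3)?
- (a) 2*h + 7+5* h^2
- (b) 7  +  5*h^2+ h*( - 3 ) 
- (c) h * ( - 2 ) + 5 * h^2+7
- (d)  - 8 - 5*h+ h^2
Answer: c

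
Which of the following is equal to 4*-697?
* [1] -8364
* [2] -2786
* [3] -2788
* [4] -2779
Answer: 3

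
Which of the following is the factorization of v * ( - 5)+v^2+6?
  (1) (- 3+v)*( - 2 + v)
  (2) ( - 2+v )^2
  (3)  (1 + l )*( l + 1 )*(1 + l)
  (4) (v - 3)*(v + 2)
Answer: 1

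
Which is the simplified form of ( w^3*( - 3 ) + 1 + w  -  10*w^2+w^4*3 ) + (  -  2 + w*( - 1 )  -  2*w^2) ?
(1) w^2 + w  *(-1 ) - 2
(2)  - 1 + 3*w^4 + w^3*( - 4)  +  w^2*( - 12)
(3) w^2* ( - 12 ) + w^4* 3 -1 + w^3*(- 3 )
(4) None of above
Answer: 3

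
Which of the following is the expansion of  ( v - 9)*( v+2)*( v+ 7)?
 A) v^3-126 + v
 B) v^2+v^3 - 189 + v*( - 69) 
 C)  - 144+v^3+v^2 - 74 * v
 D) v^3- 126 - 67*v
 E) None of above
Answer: D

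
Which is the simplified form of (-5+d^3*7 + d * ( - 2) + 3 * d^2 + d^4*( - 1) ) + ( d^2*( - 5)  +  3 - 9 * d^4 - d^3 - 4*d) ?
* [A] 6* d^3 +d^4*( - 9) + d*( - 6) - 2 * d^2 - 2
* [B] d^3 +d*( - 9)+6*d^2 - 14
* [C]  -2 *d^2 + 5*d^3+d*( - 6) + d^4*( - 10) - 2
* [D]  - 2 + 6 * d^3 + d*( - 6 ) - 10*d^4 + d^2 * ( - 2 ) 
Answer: D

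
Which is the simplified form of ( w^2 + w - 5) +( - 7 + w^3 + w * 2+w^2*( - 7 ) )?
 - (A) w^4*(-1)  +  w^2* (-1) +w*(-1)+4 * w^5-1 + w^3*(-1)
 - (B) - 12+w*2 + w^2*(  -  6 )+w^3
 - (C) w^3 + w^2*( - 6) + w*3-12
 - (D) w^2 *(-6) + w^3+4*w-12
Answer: C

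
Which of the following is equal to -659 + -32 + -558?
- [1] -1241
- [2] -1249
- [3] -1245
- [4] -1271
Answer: 2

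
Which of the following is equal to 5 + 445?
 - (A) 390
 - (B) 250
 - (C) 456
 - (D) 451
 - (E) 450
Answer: E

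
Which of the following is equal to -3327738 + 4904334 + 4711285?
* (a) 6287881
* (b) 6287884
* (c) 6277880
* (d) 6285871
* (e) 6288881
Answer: a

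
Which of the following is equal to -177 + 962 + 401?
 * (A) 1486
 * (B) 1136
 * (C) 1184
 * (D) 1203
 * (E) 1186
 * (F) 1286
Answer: E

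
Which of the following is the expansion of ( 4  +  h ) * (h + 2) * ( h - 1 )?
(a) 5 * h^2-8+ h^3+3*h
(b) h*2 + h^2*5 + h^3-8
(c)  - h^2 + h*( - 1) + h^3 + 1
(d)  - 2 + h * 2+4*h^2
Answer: b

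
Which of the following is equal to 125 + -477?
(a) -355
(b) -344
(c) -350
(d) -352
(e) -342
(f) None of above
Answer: d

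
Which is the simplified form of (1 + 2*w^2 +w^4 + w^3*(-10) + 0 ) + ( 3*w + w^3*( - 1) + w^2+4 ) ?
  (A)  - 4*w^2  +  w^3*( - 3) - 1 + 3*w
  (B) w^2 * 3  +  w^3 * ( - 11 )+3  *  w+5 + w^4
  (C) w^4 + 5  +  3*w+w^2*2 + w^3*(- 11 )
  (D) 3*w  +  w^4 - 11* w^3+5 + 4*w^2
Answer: B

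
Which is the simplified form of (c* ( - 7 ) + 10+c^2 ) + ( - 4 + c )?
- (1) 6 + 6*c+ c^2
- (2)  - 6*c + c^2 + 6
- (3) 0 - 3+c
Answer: 2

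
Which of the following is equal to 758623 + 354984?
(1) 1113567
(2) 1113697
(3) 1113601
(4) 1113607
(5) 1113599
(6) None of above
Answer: 4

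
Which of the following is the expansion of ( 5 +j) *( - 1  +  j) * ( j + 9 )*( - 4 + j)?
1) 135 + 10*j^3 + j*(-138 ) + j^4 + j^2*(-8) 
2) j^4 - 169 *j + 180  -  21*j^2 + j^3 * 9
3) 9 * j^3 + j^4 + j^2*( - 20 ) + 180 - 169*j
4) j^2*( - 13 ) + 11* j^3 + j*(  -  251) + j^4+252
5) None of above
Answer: 2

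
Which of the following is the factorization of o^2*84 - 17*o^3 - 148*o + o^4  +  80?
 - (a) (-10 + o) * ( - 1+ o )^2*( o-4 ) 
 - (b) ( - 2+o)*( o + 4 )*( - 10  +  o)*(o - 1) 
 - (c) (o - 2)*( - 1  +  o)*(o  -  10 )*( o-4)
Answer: c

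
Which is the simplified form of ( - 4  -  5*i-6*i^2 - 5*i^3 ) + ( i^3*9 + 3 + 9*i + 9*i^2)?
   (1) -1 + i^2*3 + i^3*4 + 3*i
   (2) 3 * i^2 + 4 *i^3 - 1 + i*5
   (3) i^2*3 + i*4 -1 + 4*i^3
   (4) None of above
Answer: 3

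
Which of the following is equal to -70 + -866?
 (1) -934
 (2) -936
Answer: 2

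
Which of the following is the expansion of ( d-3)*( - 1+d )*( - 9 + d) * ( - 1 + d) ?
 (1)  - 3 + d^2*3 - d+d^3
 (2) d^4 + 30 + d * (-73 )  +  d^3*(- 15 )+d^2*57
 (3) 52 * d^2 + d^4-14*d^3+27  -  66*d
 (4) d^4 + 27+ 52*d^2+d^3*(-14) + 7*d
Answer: 3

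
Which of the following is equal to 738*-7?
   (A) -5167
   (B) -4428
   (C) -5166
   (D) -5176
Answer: C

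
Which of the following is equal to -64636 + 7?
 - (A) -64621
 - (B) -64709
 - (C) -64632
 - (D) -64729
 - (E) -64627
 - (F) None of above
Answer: F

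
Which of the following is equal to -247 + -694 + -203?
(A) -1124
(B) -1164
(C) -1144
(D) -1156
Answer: C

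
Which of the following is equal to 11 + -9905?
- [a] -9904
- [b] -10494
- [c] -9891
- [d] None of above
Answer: d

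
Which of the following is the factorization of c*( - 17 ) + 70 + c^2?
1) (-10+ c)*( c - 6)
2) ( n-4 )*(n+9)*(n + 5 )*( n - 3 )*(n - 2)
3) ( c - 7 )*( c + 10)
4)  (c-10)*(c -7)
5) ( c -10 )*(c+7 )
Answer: 4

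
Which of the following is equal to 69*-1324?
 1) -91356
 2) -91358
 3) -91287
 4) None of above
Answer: 1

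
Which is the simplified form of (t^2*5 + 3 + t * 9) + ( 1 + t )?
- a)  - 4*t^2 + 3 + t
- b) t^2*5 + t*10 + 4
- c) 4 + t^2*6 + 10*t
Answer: b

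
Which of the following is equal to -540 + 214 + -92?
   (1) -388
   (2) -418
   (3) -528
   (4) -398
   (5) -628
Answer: 2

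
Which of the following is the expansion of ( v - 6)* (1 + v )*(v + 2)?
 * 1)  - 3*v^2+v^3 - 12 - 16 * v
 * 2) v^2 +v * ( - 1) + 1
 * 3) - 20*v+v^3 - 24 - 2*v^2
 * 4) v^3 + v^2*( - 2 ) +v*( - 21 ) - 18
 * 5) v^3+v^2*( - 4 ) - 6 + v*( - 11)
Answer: 1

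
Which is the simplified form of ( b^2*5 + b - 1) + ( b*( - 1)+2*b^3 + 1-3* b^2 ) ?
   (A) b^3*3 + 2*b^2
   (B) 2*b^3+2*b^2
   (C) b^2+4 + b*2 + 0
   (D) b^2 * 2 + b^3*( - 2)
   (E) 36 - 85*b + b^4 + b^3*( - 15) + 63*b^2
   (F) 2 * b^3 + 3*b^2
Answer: B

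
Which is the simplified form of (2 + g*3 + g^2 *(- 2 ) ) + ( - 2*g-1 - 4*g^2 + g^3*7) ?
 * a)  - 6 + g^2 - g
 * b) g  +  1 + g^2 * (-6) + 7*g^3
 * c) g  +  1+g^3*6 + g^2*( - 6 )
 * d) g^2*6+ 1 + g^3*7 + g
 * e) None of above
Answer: b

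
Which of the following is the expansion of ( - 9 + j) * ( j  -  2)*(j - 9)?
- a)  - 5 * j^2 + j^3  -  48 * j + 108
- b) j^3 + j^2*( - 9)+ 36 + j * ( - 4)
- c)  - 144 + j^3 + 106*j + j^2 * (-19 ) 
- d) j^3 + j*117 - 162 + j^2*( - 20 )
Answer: d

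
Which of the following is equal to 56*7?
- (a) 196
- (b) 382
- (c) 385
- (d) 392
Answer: d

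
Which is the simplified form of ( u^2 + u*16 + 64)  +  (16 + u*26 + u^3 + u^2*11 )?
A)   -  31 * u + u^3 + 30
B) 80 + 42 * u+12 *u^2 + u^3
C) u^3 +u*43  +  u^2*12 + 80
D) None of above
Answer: B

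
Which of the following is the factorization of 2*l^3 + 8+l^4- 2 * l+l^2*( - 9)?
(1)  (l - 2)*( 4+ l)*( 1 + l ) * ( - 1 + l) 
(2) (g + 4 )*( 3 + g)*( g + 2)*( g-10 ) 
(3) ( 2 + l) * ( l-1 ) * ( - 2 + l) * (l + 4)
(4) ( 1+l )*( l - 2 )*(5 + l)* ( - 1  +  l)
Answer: 1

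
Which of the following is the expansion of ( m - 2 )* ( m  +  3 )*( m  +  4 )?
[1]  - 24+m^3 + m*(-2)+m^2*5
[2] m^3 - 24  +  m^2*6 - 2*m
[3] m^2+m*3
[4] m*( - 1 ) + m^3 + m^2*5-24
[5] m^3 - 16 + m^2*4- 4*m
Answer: 1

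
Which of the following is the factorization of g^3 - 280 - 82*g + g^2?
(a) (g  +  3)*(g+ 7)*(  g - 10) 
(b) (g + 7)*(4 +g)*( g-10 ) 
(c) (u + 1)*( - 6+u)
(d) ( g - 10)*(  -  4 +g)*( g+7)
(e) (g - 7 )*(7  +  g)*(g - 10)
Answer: b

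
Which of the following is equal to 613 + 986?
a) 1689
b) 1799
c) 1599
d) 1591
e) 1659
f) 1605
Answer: c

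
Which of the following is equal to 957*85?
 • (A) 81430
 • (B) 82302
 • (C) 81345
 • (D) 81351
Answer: C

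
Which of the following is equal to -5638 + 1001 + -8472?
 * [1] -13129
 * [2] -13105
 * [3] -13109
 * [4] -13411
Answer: 3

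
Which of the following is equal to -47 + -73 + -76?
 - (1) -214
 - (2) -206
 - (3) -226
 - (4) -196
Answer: 4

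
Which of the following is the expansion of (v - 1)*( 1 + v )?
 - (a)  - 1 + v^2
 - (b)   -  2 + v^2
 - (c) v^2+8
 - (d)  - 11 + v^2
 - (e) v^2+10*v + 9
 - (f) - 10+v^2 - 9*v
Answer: a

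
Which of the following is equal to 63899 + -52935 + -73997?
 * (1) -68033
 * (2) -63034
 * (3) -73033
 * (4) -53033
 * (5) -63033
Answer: 5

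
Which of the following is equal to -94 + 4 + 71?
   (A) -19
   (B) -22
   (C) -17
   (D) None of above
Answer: A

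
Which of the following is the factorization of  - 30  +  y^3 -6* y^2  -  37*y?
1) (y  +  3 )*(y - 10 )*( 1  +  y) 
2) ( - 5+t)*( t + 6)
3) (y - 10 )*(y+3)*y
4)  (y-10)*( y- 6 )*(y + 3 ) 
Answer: 1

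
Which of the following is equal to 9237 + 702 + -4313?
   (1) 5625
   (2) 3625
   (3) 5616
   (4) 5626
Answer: 4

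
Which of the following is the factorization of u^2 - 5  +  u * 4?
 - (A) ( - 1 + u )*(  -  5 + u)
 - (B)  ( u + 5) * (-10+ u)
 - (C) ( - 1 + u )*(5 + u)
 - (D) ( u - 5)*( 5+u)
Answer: C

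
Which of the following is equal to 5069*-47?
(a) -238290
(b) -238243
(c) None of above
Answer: b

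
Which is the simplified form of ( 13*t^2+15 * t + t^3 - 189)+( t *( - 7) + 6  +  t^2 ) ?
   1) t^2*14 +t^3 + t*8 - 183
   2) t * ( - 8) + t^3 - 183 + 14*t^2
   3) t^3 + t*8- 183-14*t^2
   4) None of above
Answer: 1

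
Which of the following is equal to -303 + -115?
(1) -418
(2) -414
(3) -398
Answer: 1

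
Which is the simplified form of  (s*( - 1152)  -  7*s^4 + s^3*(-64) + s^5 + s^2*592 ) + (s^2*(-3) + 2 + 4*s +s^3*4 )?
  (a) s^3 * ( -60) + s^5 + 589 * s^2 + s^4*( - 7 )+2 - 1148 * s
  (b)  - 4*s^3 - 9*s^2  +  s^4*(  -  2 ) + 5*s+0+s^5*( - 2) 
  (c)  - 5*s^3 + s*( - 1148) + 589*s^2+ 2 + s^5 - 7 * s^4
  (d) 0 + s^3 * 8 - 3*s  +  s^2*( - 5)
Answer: a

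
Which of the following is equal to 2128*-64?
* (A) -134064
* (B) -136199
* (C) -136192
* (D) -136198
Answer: C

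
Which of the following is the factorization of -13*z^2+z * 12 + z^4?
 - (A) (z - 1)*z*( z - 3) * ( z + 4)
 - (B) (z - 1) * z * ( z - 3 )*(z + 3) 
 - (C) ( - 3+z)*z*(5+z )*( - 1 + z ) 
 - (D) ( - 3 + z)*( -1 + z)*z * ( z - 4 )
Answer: A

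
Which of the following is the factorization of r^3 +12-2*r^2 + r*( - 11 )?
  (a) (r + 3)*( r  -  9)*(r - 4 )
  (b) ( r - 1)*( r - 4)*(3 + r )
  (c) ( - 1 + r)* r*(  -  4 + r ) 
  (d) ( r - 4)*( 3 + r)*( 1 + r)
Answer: b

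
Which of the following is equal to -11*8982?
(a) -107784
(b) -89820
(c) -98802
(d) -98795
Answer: c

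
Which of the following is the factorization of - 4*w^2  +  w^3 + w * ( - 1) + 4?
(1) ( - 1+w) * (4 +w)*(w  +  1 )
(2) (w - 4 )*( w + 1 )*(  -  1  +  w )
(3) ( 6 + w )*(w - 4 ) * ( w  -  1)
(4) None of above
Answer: 2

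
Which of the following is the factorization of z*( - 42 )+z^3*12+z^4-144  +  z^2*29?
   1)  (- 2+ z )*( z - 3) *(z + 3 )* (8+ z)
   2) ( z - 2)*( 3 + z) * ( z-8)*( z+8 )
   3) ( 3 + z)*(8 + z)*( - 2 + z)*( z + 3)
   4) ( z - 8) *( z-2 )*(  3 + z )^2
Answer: 3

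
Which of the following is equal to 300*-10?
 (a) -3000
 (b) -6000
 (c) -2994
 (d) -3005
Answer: a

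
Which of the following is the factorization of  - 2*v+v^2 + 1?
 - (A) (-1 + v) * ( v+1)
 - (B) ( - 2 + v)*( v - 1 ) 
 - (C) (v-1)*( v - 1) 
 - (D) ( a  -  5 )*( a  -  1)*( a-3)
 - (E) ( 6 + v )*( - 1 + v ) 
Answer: C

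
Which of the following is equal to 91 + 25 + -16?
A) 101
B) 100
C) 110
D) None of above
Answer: B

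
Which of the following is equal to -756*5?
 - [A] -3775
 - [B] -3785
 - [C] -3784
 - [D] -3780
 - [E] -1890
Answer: D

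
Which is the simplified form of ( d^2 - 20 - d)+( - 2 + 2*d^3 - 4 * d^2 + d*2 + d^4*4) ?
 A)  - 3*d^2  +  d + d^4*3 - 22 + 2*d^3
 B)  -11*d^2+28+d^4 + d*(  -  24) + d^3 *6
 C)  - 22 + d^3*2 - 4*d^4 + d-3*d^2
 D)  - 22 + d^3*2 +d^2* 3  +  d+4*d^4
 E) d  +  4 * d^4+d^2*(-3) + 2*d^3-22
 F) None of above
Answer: E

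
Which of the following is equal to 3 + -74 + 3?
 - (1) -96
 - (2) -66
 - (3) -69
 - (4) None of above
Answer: 4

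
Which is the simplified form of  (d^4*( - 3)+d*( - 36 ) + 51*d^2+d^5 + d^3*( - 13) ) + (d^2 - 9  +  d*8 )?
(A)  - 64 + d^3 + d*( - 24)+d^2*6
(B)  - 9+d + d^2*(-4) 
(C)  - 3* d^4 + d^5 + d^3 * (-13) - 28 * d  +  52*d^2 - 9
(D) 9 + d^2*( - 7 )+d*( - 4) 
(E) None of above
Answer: C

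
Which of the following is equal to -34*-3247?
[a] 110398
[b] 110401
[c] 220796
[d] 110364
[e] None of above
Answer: a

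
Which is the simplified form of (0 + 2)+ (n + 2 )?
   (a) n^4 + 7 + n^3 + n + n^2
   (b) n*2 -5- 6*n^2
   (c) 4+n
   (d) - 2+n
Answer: c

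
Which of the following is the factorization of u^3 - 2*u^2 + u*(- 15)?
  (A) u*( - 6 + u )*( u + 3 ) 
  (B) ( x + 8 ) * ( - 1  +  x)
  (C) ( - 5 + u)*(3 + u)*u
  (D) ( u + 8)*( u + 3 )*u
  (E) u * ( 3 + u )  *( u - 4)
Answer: C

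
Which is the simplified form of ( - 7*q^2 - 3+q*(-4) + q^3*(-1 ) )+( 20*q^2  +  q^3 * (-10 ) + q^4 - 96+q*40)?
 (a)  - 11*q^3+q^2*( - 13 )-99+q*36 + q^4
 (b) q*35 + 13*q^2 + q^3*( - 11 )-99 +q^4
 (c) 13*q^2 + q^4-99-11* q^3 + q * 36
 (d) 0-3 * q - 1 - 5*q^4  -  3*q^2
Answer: c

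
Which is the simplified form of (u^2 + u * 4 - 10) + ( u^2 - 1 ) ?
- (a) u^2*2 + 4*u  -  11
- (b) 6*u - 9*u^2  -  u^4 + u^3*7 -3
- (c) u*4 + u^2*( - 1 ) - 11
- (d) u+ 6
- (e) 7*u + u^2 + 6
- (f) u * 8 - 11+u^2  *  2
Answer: a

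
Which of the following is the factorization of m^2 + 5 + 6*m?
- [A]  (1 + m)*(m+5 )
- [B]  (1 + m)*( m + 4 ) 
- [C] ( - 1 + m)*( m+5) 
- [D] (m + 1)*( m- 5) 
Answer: A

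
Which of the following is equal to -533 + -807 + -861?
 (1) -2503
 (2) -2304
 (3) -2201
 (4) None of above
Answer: 3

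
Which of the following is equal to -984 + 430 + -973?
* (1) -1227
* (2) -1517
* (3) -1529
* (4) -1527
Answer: 4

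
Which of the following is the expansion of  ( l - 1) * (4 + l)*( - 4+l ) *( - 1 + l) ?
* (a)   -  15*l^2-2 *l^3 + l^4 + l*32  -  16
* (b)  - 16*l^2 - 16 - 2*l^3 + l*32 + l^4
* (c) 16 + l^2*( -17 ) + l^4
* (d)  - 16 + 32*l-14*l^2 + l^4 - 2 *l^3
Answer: a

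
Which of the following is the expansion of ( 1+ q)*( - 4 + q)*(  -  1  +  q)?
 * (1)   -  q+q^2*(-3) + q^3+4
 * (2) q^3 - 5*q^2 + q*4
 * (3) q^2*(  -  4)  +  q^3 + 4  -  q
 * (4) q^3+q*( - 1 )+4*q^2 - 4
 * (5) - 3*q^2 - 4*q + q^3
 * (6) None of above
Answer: 3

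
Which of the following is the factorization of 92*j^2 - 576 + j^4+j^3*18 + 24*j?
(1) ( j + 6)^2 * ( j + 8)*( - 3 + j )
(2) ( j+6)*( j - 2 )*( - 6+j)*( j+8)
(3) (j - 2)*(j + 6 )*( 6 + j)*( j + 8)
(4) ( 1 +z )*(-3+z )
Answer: 3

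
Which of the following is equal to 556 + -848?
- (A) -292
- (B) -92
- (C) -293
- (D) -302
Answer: A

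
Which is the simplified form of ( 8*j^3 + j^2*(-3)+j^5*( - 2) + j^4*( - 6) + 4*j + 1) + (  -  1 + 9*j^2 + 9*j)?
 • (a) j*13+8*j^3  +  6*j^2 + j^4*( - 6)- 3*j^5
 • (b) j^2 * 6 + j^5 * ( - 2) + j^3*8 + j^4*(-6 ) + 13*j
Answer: b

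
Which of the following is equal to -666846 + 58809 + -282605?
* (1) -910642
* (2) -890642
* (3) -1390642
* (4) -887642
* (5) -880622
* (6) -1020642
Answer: 2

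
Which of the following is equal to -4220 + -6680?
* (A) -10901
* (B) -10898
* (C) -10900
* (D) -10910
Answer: C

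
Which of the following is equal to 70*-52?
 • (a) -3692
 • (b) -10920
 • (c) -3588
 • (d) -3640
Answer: d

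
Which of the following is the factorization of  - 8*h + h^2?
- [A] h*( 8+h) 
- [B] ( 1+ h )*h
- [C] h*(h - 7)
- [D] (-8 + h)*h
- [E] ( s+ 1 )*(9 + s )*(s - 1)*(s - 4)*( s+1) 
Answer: D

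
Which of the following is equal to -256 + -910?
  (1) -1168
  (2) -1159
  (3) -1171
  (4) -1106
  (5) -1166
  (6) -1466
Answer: 5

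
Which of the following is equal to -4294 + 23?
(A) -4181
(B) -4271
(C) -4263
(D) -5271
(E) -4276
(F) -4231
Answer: B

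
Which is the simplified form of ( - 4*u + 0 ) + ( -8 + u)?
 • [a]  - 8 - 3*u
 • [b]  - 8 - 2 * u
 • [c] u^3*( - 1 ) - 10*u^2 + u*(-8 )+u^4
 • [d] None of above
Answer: a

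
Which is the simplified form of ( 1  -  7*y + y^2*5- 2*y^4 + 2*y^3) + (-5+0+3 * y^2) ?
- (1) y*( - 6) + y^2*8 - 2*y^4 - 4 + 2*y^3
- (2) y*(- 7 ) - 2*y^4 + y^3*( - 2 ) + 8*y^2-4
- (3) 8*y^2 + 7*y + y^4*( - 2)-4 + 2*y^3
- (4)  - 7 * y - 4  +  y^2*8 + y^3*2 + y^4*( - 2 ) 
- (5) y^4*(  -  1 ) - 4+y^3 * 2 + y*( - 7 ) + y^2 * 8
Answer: 4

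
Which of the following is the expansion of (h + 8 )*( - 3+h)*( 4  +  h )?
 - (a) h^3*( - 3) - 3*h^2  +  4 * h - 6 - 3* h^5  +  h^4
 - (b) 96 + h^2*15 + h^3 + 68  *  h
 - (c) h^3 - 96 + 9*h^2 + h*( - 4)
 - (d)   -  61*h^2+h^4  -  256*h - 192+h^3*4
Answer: c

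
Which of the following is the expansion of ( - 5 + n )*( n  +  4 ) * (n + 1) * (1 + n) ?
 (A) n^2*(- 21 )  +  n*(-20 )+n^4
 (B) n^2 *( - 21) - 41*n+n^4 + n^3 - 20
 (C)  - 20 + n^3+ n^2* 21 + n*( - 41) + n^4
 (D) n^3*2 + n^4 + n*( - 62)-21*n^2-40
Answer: B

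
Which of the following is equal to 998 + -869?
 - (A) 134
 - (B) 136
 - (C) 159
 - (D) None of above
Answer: D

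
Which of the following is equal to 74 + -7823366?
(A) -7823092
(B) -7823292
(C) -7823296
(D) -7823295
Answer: B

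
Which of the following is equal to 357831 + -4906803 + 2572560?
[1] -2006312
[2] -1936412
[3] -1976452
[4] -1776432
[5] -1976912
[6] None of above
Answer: 6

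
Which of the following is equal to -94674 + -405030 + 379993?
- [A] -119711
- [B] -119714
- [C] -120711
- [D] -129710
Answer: A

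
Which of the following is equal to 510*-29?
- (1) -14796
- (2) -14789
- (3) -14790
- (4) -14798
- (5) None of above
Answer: 3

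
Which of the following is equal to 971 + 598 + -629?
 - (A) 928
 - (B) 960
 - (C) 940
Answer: C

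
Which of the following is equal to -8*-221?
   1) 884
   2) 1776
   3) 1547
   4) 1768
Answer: 4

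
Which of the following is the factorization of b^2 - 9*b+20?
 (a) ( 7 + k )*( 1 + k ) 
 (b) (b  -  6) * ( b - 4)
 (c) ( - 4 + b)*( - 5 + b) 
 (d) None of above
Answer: c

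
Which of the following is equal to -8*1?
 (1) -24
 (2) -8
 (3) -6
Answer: 2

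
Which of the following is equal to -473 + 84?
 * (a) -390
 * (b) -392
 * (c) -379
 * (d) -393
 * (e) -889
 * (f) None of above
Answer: f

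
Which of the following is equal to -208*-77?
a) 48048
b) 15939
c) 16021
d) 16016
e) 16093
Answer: d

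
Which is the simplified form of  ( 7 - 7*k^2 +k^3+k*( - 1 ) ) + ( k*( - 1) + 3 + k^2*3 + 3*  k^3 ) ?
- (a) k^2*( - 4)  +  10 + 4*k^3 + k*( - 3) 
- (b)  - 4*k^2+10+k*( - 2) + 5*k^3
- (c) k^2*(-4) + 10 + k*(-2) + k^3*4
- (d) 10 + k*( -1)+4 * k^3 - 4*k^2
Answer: c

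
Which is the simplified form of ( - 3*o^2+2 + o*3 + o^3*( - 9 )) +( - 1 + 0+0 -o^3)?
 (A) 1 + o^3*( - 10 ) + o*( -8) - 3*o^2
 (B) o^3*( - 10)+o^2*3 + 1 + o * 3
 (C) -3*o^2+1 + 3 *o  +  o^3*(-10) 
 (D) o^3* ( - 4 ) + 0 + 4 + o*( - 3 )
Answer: C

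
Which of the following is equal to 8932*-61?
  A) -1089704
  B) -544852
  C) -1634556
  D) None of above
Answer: B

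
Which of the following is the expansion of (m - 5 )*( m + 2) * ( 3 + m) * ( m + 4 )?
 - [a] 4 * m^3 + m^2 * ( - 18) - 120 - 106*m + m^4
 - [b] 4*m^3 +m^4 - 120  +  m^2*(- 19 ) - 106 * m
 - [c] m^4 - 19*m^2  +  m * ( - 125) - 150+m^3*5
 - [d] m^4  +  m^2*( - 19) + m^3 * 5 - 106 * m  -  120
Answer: b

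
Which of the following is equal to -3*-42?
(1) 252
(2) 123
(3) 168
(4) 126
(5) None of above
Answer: 4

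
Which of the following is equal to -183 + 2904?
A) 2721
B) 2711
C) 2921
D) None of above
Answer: A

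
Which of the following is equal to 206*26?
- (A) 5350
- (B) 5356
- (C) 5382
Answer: B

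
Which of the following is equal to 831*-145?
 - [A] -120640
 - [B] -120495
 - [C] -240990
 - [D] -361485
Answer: B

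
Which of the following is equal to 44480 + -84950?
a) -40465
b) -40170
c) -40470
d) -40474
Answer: c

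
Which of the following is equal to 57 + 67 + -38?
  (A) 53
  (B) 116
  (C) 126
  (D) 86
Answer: D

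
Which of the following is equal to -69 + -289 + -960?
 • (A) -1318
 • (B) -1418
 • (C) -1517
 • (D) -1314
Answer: A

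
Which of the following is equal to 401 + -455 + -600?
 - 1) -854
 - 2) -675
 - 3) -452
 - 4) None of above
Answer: 4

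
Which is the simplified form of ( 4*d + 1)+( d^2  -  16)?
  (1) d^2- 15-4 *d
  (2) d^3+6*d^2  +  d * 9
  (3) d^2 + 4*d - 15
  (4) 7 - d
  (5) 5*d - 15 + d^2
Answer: 3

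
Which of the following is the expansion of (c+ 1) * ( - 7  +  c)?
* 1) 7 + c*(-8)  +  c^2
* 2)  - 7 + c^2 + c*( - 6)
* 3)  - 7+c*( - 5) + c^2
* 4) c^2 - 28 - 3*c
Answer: 2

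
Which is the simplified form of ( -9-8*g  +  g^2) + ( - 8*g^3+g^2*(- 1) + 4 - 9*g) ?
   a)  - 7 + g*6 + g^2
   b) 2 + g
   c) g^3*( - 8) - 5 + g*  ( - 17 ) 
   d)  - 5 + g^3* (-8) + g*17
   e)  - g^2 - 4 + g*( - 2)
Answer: c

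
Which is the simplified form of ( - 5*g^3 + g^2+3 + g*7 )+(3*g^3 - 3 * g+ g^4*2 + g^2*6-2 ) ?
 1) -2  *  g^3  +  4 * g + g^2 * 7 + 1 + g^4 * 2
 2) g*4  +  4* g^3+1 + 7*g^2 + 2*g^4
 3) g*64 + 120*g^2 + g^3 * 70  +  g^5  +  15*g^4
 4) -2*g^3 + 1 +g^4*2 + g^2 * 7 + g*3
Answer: 1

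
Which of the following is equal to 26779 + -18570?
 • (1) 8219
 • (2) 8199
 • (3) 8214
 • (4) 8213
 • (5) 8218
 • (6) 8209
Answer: 6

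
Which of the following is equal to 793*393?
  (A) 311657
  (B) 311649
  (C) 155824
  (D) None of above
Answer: B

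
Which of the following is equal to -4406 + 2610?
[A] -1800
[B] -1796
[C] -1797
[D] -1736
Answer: B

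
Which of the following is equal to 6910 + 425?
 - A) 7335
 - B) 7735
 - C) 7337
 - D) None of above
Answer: A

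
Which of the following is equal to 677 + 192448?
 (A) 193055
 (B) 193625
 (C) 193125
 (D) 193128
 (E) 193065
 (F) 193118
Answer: C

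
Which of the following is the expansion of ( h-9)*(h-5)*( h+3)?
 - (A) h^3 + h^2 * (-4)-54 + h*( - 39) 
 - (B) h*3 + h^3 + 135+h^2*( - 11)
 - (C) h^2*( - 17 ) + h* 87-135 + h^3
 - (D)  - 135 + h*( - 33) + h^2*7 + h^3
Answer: B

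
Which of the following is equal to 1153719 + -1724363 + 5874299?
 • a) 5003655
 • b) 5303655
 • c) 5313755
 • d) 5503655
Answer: b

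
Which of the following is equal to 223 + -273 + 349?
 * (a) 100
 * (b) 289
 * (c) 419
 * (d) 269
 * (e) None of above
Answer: e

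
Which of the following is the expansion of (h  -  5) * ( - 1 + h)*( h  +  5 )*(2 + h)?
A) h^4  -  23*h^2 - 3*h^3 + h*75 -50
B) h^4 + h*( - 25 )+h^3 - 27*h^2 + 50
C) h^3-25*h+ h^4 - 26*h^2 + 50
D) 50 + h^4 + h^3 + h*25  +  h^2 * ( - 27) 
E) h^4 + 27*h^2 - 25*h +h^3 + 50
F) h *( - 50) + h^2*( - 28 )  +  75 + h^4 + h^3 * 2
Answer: B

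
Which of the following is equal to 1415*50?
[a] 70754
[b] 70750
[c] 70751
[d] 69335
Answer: b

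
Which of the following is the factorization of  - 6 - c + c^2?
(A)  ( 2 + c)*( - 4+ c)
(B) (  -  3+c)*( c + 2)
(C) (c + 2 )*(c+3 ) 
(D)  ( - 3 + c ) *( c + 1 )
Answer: B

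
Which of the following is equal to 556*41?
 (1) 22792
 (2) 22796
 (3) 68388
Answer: 2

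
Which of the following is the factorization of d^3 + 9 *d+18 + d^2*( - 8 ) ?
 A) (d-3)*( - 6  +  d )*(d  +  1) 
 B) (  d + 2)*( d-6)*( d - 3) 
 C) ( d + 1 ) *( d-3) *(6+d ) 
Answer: A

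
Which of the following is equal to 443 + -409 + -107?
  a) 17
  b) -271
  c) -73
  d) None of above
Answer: c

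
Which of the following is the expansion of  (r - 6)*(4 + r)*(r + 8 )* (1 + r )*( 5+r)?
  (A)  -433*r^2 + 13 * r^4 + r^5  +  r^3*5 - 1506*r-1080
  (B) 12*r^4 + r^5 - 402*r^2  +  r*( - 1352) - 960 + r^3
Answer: B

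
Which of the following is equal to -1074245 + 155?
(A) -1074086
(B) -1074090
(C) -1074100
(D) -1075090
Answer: B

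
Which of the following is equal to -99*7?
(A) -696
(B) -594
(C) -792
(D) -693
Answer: D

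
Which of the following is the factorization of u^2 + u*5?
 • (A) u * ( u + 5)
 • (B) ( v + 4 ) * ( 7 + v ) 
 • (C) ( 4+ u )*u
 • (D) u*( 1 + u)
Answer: A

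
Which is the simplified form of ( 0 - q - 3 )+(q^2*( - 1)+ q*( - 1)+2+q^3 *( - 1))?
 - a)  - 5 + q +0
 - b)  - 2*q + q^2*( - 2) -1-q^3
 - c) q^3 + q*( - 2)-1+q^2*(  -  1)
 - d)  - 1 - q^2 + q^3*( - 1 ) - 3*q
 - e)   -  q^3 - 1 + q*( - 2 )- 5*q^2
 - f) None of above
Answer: f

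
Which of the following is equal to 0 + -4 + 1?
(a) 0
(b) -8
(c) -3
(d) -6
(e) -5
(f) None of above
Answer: c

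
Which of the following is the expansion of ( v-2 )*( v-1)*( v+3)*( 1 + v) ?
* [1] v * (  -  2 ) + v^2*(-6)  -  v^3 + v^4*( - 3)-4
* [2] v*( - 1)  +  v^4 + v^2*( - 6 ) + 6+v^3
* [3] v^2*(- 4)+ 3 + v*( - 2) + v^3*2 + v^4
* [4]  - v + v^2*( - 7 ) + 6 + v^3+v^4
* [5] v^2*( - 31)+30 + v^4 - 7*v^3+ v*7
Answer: 4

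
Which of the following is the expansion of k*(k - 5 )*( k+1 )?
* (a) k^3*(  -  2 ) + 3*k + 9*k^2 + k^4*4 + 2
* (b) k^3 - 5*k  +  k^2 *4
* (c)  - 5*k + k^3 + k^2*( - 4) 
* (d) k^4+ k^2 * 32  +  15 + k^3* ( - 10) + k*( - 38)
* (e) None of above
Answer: c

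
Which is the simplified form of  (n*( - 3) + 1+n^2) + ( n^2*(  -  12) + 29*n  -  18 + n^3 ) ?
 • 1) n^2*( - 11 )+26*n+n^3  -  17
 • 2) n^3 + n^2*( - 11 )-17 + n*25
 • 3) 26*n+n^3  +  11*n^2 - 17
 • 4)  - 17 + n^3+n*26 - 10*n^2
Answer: 1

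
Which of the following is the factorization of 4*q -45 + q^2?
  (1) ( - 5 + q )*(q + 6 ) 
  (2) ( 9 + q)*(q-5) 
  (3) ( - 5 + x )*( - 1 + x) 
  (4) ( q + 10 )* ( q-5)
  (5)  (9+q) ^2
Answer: 2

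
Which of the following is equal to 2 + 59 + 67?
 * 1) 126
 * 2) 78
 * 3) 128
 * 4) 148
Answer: 3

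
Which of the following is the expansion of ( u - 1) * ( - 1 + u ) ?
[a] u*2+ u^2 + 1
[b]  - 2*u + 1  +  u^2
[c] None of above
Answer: b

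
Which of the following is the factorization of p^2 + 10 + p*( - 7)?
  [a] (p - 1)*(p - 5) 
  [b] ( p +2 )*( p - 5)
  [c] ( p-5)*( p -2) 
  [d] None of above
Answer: c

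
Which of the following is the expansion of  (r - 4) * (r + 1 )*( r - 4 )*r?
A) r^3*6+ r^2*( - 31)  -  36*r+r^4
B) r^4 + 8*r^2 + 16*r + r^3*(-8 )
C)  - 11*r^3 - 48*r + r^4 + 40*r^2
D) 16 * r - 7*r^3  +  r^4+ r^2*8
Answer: D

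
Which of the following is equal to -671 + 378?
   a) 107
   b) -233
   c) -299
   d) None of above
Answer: d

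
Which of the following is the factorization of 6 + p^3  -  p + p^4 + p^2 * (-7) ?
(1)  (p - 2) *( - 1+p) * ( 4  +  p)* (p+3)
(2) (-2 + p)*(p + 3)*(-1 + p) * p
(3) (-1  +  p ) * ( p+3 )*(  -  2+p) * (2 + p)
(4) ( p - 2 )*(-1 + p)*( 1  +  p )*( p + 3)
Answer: 4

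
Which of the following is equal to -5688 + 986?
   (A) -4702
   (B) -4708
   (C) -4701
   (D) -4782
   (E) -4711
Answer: A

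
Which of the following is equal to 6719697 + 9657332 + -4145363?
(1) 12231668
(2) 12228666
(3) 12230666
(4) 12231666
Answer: 4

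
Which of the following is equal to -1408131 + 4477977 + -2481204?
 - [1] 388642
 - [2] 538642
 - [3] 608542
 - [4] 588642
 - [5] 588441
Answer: 4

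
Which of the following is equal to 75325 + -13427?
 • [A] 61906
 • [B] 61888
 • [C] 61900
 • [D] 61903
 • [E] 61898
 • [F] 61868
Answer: E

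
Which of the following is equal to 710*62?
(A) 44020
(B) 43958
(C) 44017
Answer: A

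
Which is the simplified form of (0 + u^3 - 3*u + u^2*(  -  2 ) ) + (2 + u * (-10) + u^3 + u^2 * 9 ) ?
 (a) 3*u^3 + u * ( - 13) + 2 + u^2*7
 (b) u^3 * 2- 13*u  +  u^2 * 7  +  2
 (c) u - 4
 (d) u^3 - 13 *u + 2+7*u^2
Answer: b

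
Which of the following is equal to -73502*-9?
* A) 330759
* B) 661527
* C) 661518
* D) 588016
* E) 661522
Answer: C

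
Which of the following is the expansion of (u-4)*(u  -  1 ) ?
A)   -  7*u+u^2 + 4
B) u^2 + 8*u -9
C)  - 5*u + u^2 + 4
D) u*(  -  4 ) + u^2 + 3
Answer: C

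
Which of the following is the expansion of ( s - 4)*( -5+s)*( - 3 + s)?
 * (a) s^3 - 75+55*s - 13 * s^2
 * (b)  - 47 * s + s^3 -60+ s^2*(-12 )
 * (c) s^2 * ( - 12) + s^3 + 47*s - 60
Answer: c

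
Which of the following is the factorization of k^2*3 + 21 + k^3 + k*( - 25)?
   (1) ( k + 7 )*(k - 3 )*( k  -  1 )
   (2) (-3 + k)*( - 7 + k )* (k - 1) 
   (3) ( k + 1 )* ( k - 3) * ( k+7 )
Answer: 1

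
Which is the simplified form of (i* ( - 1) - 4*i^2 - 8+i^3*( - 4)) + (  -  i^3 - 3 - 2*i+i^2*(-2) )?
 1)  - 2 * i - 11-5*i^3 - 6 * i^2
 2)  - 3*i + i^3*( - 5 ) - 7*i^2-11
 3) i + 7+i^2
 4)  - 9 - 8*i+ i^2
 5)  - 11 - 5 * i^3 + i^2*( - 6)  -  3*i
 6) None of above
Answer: 5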